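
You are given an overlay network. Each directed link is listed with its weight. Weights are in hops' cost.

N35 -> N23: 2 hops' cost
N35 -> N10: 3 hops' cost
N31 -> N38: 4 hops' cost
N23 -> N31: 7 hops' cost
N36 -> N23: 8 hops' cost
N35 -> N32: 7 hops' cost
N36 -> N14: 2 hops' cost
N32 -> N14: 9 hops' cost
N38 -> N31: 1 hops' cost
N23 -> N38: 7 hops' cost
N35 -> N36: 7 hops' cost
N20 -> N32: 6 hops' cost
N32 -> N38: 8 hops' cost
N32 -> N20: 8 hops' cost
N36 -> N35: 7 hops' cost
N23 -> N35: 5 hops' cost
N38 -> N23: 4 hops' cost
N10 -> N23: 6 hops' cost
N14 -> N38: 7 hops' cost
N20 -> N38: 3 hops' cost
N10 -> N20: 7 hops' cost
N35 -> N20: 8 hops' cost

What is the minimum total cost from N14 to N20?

Candidate routes:
N14 → N38 → N23 → N35 → N20: 7+4+5+8 = 24
N14 → N38 → N23 → N35 → N32 → N20: 7+4+5+7+8 = 31
N14 → N38 → N23 → N35 → N10 → N20: 7+4+5+3+7 = 26
The minimum is 24 hops' cost via N14 → N38 → N23 → N35 → N20.

24 hops' cost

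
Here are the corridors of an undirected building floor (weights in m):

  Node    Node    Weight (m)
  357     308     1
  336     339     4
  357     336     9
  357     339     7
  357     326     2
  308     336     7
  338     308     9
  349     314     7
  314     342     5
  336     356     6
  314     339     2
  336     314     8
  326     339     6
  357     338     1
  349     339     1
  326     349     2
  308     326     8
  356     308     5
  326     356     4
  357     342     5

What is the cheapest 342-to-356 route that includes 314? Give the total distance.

Best 342 to 314: 342 → 314 costing 5
Best 314 to 356: 314 → 339 → 349 → 326 → 356 costing 9
Total via 314: 5 + 9 = 14 m.

14 m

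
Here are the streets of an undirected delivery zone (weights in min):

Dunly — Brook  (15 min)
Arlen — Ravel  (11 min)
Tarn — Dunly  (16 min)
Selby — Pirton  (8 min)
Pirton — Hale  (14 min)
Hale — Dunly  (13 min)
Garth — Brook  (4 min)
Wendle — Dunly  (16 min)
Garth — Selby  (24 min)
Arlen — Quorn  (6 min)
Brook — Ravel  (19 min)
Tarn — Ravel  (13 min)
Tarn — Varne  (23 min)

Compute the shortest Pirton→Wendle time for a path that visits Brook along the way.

Best Pirton to Brook: Pirton–Selby–Garth–Brook costing 36
Shortest Brook→Wendle: Brook–Dunly–Wendle = 31
Total via Brook: 36 + 31 = 67 min.

67 min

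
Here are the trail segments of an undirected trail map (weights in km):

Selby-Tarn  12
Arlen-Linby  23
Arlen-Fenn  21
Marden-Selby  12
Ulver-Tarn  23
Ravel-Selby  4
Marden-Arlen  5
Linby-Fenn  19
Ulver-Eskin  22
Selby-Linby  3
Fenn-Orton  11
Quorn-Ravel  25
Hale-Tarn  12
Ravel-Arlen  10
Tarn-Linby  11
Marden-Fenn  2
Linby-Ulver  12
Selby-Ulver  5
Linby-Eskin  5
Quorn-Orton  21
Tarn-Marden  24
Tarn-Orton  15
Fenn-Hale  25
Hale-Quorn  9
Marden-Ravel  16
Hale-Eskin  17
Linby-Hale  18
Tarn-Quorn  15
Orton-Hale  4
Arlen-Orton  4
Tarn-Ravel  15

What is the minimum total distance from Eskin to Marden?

Compare a few routes:
Eskin–Linby–Fenn–Marden: 5+19+2 = 26
Eskin–Linby–Selby–Ravel–Arlen–Marden: 5+3+4+10+5 = 27
Eskin–Linby–Selby–Marden: 5+3+12 = 20
Eskin–Linby–Selby–Ravel–Marden: 5+3+4+16 = 28
The minimum is 20 km via Eskin–Linby–Selby–Marden.

20 km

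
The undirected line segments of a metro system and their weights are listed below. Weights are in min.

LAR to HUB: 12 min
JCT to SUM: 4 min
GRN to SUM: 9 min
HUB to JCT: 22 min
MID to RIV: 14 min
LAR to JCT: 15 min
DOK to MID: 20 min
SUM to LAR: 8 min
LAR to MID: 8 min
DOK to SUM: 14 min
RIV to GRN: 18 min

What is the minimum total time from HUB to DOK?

Shortest distances from HUB:
HUB: 0
LAR: 12  (via HUB)
SUM: 20  (via LAR)
MID: 20  (via LAR)
JCT: 22  (via HUB)
GRN: 29  (via SUM)
RIV: 34  (via MID)
DOK: 34  (via SUM)
Shortest route: HUB → LAR → SUM → DOK = 34 min.

34 min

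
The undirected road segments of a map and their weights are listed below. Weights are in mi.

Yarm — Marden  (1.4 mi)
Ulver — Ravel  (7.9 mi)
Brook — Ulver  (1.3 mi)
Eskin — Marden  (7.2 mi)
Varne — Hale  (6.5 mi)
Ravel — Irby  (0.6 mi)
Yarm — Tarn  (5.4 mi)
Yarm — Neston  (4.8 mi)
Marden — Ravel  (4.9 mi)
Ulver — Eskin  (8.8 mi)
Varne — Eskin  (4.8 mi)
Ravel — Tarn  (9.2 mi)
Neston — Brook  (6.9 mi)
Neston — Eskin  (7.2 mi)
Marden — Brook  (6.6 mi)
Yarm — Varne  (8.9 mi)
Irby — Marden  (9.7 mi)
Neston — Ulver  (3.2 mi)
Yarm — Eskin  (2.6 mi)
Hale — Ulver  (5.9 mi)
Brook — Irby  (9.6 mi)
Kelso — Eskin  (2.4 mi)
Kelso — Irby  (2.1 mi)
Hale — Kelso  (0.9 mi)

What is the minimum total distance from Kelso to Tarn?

10.4 mi

Running Dijkstra from Kelso:
Kelso: 0
Hale: 0.9  (via Kelso)
Irby: 2.1  (via Kelso)
Eskin: 2.4  (via Kelso)
Ravel: 2.7  (via Irby)
Yarm: 5  (via Eskin)
Marden: 6.4  (via Yarm)
Ulver: 6.8  (via Hale)
Varne: 7.2  (via Eskin)
Brook: 8.1  (via Ulver)
Neston: 9.6  (via Eskin)
Tarn: 10.4  (via Yarm)
Shortest route: Kelso → Eskin → Yarm → Tarn = 10.4 mi.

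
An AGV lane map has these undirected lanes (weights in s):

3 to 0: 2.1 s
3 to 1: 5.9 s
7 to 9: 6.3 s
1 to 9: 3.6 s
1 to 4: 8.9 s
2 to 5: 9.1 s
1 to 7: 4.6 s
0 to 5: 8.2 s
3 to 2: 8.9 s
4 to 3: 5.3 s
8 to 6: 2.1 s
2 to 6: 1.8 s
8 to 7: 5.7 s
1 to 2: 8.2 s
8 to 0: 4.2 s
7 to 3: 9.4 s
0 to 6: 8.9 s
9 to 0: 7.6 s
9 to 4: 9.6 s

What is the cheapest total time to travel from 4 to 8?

Running Dijkstra from 4:
4: 0
3: 5.3  (via 4)
0: 7.4  (via 3)
1: 8.9  (via 4)
9: 9.6  (via 4)
8: 11.6  (via 0)
Shortest route: 4 → 3 → 0 → 8 = 11.6 s.

11.6 s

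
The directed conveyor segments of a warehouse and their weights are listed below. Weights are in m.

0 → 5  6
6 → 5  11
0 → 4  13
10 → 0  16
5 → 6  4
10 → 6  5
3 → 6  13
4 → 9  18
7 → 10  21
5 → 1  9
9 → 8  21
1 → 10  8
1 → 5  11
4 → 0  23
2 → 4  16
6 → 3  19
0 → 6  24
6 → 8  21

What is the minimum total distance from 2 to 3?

68 m

Candidate routes:
2–4–0–5–6–3: 16+23+6+4+19 = 68
2–4–0–6–3: 16+23+24+19 = 82
Cheapest is 2–4–0–5–6–3 at 68 m.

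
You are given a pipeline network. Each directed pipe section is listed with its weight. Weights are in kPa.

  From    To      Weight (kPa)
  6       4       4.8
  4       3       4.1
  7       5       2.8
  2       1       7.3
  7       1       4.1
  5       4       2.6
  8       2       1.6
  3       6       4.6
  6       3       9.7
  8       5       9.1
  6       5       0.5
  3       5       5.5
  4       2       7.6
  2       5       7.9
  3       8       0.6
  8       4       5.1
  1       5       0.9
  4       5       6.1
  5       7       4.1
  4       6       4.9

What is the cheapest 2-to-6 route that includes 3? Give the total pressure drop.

Best 2 to 3: 2 → 5 → 4 → 3 costing 14.6
Shortest 3→6: 3 → 6 = 4.6
Total via 3: 14.6 + 4.6 = 19.2 kPa.

19.2 kPa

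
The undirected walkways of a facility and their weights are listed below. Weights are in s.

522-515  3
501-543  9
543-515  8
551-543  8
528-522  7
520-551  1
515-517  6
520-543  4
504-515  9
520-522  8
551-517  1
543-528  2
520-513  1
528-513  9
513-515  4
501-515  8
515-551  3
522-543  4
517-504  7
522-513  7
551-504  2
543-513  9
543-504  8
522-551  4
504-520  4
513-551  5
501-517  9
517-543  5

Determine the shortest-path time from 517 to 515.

4 s

Running Dijkstra from 517:
517: 0
551: 1  (via 517)
520: 2  (via 551)
504: 3  (via 551)
513: 3  (via 520)
515: 4  (via 551)
Shortest route: 517 → 551 → 515 = 4 s.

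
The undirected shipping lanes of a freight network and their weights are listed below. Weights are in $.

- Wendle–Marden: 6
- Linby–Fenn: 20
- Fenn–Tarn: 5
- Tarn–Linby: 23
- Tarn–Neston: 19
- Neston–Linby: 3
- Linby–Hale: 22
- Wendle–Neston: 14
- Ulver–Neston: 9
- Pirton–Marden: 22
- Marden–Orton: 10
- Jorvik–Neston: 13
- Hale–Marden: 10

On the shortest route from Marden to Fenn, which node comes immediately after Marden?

Candidate routes:
Marden → Wendle → Neston → Linby → Fenn: 6+14+3+20 = 43
Marden → Wendle → Neston → Tarn → Fenn: 6+14+19+5 = 44
Marden → Wendle → Neston → Linby → Tarn → Fenn: 6+14+3+23+5 = 51
Marden → Hale → Linby → Fenn: 10+22+20 = 52
The minimum is $43 via Marden → Wendle → Neston → Linby → Fenn.
So from Marden the first move is to Wendle.

Wendle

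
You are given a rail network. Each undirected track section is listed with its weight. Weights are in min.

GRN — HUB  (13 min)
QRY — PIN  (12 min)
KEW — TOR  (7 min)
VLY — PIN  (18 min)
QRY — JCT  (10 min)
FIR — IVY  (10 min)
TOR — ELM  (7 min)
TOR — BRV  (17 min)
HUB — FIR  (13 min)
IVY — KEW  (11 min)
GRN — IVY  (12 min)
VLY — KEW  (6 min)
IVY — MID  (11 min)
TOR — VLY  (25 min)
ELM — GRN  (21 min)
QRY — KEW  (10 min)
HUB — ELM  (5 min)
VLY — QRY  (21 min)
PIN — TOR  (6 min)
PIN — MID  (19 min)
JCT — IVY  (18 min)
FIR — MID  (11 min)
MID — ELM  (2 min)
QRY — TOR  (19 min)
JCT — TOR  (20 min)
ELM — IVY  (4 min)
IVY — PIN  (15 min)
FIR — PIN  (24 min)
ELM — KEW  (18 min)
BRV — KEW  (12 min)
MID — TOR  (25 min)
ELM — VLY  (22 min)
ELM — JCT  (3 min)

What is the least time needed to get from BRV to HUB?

29 min

Shortest distances from BRV:
BRV: 0
KEW: 12  (via BRV)
TOR: 17  (via BRV)
VLY: 18  (via KEW)
QRY: 22  (via KEW)
IVY: 23  (via KEW)
PIN: 23  (via TOR)
ELM: 24  (via TOR)
MID: 26  (via ELM)
JCT: 27  (via ELM)
HUB: 29  (via ELM)
Shortest route: BRV–TOR–ELM–HUB = 29 min.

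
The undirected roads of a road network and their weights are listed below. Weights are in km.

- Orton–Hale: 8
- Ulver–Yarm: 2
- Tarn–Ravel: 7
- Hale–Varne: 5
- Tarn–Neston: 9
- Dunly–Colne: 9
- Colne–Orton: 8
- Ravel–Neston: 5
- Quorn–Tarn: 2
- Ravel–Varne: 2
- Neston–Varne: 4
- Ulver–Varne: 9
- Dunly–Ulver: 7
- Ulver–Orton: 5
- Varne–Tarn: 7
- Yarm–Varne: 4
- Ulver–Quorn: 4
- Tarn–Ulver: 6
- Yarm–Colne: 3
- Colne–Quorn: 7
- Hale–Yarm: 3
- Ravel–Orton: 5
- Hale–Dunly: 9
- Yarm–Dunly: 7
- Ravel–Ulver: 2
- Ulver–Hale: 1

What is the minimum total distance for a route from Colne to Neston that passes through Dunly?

Shortest Colne→Dunly: Colne–Dunly = 9
Shortest Dunly→Neston: Dunly–Ulver–Ravel–Neston = 14
Total via Dunly: 9 + 14 = 23 km.

23 km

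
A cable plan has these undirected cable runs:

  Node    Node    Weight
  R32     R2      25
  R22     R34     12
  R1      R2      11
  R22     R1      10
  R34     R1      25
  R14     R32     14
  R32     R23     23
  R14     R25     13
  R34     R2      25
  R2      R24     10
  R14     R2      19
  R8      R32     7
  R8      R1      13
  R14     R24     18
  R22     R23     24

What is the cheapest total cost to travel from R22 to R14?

Settle nodes by increasing distance from R22:
R22: 0
R1: 10  (via R22)
R34: 12  (via R22)
R2: 21  (via R1)
R8: 23  (via R1)
R23: 24  (via R22)
R32: 30  (via R8)
R24: 31  (via R2)
R14: 40  (via R2)
Shortest route: R22–R1–R2–R14 = 40.

40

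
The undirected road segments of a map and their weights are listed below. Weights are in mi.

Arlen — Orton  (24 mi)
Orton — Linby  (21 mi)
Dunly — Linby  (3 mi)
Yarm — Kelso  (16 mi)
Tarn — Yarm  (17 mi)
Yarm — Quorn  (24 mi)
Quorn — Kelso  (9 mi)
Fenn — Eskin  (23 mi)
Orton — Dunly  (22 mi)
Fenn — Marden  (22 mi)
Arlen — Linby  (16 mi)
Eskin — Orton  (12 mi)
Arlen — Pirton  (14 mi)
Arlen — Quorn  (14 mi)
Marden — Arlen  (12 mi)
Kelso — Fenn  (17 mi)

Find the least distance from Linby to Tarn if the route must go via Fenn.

100 mi

Shortest Linby→Fenn: Linby–Arlen–Marden–Fenn = 50
Best Fenn to Tarn: Fenn–Kelso–Yarm–Tarn costing 50
Total via Fenn: 50 + 50 = 100 mi.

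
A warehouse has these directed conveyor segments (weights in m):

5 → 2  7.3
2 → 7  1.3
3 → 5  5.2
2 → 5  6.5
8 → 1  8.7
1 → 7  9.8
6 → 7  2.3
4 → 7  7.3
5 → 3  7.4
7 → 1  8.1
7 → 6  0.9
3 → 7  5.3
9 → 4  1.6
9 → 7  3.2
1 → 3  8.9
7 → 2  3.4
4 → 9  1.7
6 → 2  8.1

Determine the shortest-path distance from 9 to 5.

Enumerating some paths:
9 → 7 → 2 → 5: 3.2+3.4+6.5 = 13.1
9 → 7 → 6 → 2 → 5: 3.2+0.9+8.1+6.5 = 18.7
9 → 4 → 7 → 6 → 2 → 5: 1.6+7.3+0.9+8.1+6.5 = 24.4
9 → 4 → 7 → 2 → 5: 1.6+7.3+3.4+6.5 = 18.8
The minimum is 13.1 m via 9 → 7 → 2 → 5.

13.1 m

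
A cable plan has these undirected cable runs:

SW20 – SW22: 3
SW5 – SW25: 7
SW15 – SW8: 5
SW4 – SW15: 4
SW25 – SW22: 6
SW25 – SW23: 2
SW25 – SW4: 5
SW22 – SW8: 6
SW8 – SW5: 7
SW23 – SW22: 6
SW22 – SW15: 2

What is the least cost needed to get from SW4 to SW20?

Enumerating some paths:
SW4 - SW25 - SW23 - SW22 - SW20: 5+2+6+3 = 16
SW4 - SW15 - SW8 - SW22 - SW20: 4+5+6+3 = 18
SW4 - SW25 - SW22 - SW20: 5+6+3 = 14
SW4 - SW15 - SW22 - SW20: 4+2+3 = 9
The minimum is 9 via SW4 - SW15 - SW22 - SW20.

9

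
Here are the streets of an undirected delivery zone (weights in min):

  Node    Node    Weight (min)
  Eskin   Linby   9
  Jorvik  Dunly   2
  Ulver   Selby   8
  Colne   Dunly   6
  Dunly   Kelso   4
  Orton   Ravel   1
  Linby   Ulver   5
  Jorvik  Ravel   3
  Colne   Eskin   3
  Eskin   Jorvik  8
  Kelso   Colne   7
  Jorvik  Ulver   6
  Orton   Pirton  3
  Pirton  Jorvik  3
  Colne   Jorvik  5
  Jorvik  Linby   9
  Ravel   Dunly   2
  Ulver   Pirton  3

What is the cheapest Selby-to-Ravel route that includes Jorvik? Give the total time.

17 min

Best Selby to Jorvik: Selby–Ulver–Jorvik costing 14
Best Jorvik to Ravel: Jorvik–Ravel costing 3
Total via Jorvik: 14 + 3 = 17 min.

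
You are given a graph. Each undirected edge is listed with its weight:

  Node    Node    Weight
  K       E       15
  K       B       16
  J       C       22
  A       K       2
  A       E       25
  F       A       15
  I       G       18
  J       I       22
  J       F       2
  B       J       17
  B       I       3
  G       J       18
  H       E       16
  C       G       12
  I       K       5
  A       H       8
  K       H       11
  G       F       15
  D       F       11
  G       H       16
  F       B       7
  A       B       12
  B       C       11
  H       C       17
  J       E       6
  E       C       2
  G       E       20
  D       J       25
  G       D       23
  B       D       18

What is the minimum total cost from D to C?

21

Running Dijkstra from D:
D: 0
F: 11  (via D)
J: 13  (via F)
B: 18  (via D)
E: 19  (via J)
C: 21  (via E)
Shortest route: D → F → J → E → C = 21.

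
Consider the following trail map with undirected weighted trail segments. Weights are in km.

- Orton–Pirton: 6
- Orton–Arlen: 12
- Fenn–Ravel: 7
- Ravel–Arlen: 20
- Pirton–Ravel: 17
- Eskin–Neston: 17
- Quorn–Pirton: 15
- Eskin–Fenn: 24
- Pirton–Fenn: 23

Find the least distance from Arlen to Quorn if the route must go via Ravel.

Shortest Arlen→Ravel: Arlen → Ravel = 20
Shortest Ravel→Quorn: Ravel → Pirton → Quorn = 32
Total via Ravel: 20 + 32 = 52 km.

52 km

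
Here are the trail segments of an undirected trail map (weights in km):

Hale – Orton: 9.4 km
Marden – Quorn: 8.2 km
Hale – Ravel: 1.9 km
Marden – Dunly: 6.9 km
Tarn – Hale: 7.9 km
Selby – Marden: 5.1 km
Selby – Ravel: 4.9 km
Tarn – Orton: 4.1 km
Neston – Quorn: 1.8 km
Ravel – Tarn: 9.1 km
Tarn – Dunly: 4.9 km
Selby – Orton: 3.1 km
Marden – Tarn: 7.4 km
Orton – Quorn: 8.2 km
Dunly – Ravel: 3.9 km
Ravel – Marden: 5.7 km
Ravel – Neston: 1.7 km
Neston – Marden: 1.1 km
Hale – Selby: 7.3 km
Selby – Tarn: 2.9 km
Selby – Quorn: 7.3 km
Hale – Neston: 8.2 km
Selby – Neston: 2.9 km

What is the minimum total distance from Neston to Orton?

Compare a few routes:
Neston–Selby–Orton: 2.9+3.1 = 6
Neston–Marden–Selby–Orton: 1.1+5.1+3.1 = 9.3
The minimum is 6 km via Neston–Selby–Orton.

6 km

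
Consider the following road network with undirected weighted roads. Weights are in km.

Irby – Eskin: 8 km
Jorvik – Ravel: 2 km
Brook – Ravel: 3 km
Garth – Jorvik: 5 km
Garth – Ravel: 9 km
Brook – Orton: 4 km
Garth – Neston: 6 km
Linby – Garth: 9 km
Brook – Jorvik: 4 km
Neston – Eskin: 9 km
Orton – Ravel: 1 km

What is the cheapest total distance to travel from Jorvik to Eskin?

Shortest distances from Jorvik:
Jorvik: 0
Ravel: 2  (via Jorvik)
Orton: 3  (via Ravel)
Brook: 4  (via Jorvik)
Garth: 5  (via Jorvik)
Neston: 11  (via Garth)
Linby: 14  (via Garth)
Eskin: 20  (via Neston)
Shortest route: Jorvik–Garth–Neston–Eskin = 20 km.

20 km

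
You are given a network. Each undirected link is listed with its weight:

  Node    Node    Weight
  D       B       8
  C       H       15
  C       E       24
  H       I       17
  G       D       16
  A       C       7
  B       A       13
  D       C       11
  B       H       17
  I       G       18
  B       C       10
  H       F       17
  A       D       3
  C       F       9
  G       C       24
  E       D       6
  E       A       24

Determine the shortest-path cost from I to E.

40

Enumerating some paths:
I - G - D - E: 18+16+6 = 40
I - H - B - D - E: 17+17+8+6 = 48
Cheapest is I - G - D - E at 40.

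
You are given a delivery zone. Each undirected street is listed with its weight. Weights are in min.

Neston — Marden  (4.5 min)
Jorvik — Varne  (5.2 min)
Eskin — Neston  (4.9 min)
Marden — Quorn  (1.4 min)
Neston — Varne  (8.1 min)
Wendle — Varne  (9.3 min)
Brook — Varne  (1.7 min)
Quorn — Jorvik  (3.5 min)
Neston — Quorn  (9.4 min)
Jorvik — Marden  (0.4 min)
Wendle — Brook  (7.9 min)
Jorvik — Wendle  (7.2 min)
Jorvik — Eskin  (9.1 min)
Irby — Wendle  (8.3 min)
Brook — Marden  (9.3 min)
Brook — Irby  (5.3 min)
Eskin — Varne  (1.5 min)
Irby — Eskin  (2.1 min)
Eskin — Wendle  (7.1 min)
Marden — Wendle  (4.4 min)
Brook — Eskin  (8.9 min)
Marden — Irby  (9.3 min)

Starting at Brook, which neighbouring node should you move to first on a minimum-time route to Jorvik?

Varne

Compare a few routes:
Brook → Varne → Jorvik: 1.7+5.2 = 6.9
Brook → Varne → Eskin → Jorvik: 1.7+1.5+9.1 = 12.3
Brook → Marden → Jorvik: 9.3+0.4 = 9.7
Cheapest is Brook → Varne → Jorvik at 6.9 min.
So from Brook the first move is to Varne.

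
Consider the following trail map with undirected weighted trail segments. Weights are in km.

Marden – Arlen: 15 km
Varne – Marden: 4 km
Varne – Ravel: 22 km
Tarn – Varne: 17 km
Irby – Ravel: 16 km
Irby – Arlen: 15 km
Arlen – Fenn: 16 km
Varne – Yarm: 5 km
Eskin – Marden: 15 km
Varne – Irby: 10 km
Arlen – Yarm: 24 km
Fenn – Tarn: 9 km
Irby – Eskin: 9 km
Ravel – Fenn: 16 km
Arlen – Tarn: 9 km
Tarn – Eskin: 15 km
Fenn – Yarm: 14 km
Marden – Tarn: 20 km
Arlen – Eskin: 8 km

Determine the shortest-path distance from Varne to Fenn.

19 km

Enumerating some paths:
Varne–Marden–Arlen–Fenn: 4+15+16 = 35
Varne–Marden–Tarn–Fenn: 4+20+9 = 33
Varne–Tarn–Fenn: 17+9 = 26
Varne–Yarm–Fenn: 5+14 = 19
Cheapest is Varne–Yarm–Fenn at 19 km.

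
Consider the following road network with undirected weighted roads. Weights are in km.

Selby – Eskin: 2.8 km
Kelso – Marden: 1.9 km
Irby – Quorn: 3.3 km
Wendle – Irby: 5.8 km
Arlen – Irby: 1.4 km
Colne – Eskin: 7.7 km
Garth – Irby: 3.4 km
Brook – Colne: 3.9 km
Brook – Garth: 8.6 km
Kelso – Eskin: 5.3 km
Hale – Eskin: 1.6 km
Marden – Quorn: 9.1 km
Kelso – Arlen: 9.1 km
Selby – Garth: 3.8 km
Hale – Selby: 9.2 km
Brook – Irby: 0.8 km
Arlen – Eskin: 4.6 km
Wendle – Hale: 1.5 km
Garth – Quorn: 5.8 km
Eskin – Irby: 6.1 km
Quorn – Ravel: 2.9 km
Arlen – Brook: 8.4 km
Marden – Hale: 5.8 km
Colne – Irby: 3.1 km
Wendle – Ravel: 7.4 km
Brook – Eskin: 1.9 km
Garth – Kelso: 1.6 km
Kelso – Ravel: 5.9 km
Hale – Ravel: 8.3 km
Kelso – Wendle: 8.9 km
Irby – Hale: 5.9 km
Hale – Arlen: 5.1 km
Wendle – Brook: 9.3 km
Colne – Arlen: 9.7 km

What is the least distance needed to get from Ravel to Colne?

9.3 km

Candidate routes:
Ravel → Quorn → Irby → Brook → Colne: 2.9+3.3+0.8+3.9 = 10.9
Ravel → Quorn → Garth → Irby → Colne: 2.9+5.8+3.4+3.1 = 15.2
Ravel → Quorn → Irby → Colne: 2.9+3.3+3.1 = 9.3
Ravel → Kelso → Garth → Irby → Colne: 5.9+1.6+3.4+3.1 = 14
Cheapest is Ravel → Quorn → Irby → Colne at 9.3 km.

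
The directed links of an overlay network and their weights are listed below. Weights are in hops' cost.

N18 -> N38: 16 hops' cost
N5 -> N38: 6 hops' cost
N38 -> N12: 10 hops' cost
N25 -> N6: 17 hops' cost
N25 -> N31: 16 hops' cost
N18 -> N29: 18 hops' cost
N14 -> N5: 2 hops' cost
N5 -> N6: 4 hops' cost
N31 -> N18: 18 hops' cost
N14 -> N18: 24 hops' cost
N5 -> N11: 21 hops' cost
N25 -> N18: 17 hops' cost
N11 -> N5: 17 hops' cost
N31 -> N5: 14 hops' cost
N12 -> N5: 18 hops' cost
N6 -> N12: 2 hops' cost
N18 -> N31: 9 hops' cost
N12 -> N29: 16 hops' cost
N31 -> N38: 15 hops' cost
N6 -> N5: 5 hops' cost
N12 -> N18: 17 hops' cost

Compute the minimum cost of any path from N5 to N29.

Compare a few routes:
N5–N38–N12–N29: 6+10+16 = 32
N5–N6–N12–N18–N29: 4+2+17+18 = 41
N5–N6–N12–N29: 4+2+16 = 22
The minimum is 22 hops' cost via N5–N6–N12–N29.

22 hops' cost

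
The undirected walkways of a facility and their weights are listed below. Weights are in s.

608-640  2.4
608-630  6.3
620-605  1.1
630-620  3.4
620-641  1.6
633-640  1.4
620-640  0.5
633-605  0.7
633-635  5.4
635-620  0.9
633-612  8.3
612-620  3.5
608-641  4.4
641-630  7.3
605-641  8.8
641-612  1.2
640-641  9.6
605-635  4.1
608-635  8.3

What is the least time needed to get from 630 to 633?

Candidate routes:
630 - 620 - 635 - 605 - 633: 3.4+0.9+4.1+0.7 = 9.1
630 - 620 - 640 - 633: 3.4+0.5+1.4 = 5.3
630 - 620 - 605 - 633: 3.4+1.1+0.7 = 5.2
The minimum is 5.2 s via 630 - 620 - 605 - 633.

5.2 s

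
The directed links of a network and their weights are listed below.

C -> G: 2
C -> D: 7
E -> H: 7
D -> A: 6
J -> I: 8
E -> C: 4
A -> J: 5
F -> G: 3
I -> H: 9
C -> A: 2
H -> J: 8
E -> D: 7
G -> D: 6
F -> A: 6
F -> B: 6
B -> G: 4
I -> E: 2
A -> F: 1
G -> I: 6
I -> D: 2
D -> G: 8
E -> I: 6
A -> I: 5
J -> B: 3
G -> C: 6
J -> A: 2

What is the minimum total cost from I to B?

Shortest distances from I:
I: 0
D: 2  (via I)
E: 2  (via I)
C: 6  (via E)
A: 8  (via D)
G: 8  (via C)
F: 9  (via A)
H: 9  (via I)
J: 13  (via A)
B: 15  (via F)
Shortest route: I–D–A–F–B = 15.

15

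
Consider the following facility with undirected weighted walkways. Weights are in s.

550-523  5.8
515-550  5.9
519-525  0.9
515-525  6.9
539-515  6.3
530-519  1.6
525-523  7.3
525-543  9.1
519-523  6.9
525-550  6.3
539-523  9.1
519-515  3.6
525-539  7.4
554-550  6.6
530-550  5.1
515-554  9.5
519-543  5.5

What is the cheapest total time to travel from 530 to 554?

11.7 s

Candidate routes:
530 - 519 - 525 - 550 - 554: 1.6+0.9+6.3+6.6 = 15.4
530 - 519 - 515 - 554: 1.6+3.6+9.5 = 14.7
530 - 519 - 515 - 550 - 554: 1.6+3.6+5.9+6.6 = 17.7
530 - 550 - 554: 5.1+6.6 = 11.7
The minimum is 11.7 s via 530 - 550 - 554.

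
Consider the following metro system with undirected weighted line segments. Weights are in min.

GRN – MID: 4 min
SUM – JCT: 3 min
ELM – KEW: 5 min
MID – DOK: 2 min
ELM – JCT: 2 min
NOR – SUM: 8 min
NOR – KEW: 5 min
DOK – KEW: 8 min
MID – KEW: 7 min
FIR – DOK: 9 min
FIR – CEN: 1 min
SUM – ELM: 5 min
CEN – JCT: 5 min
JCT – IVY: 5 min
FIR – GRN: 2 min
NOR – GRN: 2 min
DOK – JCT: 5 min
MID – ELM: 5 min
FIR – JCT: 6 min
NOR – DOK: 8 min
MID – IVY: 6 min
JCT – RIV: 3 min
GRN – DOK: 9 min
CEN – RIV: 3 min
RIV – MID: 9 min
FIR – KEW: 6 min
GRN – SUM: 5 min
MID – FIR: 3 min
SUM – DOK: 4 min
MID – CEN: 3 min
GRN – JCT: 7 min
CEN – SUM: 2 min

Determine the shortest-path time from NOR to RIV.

Shortest distances from NOR:
NOR: 0
GRN: 2  (via NOR)
FIR: 4  (via GRN)
CEN: 5  (via FIR)
KEW: 5  (via NOR)
MID: 6  (via GRN)
SUM: 7  (via GRN)
DOK: 8  (via NOR)
RIV: 8  (via CEN)
Shortest route: NOR → GRN → FIR → CEN → RIV = 8 min.

8 min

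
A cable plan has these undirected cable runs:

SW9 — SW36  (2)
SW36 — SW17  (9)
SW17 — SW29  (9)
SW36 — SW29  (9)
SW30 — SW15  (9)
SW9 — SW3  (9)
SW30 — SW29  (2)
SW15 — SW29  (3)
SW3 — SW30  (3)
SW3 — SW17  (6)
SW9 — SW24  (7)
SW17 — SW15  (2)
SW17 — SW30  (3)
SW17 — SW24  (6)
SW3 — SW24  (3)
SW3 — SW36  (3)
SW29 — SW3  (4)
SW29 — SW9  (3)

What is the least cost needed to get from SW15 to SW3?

Settle nodes by increasing distance from SW15:
SW15: 0
SW17: 2  (via SW15)
SW29: 3  (via SW15)
SW30: 5  (via SW17)
SW9: 6  (via SW29)
SW3: 7  (via SW29)
Shortest route: SW15 → SW29 → SW3 = 7.

7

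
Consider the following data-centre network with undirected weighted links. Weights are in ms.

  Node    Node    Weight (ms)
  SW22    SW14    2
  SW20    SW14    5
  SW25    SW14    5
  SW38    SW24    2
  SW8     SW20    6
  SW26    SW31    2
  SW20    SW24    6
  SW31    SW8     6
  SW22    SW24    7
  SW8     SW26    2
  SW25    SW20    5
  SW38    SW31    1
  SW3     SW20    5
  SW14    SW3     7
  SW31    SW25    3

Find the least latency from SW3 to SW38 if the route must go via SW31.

Best SW3 to SW31: SW3 → SW20 → SW25 → SW31 costing 13
Shortest SW31→SW38: SW31 → SW38 = 1
Total via SW31: 13 + 1 = 14 ms.

14 ms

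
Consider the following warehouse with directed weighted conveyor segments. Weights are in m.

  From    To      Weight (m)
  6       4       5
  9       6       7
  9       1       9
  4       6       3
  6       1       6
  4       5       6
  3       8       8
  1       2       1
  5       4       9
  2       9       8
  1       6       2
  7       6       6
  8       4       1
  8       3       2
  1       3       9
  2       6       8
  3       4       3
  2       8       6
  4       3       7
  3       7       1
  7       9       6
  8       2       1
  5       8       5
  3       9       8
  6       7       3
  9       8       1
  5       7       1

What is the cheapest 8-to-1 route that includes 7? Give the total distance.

Best 8 to 7: 8–3–7 costing 3
Shortest 7→1: 7–6–1 = 12
Total via 7: 3 + 12 = 15 m.

15 m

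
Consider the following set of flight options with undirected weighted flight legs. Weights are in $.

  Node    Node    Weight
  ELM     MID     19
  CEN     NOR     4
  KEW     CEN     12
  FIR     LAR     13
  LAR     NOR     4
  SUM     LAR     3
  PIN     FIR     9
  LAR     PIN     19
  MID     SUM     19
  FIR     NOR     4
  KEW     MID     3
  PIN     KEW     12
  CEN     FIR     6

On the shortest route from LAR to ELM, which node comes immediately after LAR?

SUM

Compare a few routes:
LAR - NOR - CEN - KEW - MID - ELM: 4+4+12+3+19 = 42
LAR - NOR - FIR - CEN - KEW - MID - ELM: 4+4+6+12+3+19 = 48
LAR - SUM - MID - ELM: 3+19+19 = 41
Cheapest is LAR - SUM - MID - ELM at $41.
So from LAR the first move is to SUM.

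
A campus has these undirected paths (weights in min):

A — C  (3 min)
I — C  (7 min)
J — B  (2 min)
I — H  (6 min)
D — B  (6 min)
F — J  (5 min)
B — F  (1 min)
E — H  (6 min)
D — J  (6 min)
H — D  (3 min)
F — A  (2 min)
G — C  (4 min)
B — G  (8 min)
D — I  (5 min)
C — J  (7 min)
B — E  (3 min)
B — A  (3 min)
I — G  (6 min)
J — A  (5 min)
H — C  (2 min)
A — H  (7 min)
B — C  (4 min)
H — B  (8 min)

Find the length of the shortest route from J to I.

11 min

Running Dijkstra from J:
J: 0
B: 2  (via J)
F: 3  (via B)
A: 5  (via J)
E: 5  (via B)
C: 6  (via B)
D: 6  (via J)
H: 8  (via C)
G: 10  (via B)
I: 11  (via D)
Shortest route: J–D–I = 11 min.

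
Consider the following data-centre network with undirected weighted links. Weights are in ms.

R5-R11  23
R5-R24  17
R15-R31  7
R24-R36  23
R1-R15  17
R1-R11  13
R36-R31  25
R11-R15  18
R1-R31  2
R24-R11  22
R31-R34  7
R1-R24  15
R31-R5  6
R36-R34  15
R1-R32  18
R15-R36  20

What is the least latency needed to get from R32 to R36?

42 ms

Running Dijkstra from R32:
R32: 0
R1: 18  (via R32)
R31: 20  (via R1)
R5: 26  (via R31)
R34: 27  (via R31)
R15: 27  (via R31)
R11: 31  (via R1)
R24: 33  (via R1)
R36: 42  (via R34)
Shortest route: R32 → R1 → R31 → R34 → R36 = 42 ms.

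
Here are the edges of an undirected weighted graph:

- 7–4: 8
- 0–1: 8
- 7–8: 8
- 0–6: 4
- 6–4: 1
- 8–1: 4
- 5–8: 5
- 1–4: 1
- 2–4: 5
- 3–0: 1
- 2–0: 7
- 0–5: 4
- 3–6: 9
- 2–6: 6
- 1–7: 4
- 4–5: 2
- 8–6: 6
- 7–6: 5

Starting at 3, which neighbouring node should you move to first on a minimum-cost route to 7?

0

Compare a few routes:
3 - 0 - 6 - 7: 1+4+5 = 10
3 - 0 - 6 - 4 - 1 - 7: 1+4+1+1+4 = 11
3 - 0 - 5 - 4 - 6 - 7: 1+4+2+1+5 = 13
3 - 0 - 5 - 4 - 1 - 7: 1+4+2+1+4 = 12
The minimum is 10 via 3 - 0 - 6 - 7.
So from 3 the first move is to 0.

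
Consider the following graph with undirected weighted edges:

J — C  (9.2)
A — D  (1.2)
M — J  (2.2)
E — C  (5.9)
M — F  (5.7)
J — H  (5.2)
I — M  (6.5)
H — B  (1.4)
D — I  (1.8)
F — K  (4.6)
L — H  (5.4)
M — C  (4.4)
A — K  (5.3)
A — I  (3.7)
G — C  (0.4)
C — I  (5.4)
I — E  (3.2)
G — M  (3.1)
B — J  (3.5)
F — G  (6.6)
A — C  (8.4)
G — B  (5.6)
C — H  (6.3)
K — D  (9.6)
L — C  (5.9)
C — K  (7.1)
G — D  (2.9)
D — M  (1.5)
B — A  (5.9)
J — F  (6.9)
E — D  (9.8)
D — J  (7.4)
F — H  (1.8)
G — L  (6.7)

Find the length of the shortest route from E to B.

Shortest distances from E:
E: 0
I: 3.2  (via E)
D: 5  (via I)
C: 5.9  (via E)
A: 6.2  (via D)
G: 6.3  (via C)
M: 6.5  (via D)
J: 8.7  (via M)
K: 11.5  (via A)
L: 11.8  (via C)
B: 11.9  (via G)
Shortest route: E → C → G → B = 11.9.

11.9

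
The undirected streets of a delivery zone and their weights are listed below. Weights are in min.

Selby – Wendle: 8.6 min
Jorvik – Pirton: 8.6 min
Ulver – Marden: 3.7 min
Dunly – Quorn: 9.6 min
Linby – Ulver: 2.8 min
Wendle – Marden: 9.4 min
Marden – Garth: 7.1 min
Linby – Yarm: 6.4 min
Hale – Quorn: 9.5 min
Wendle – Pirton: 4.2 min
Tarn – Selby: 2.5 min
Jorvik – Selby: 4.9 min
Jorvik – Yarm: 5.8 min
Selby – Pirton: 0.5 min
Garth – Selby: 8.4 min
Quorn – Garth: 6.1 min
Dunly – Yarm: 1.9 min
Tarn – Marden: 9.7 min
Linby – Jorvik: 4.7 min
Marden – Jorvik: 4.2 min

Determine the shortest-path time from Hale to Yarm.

21 min

Shortest distances from Hale:
Hale: 0
Quorn: 9.5  (via Hale)
Garth: 15.6  (via Quorn)
Dunly: 19.1  (via Quorn)
Yarm: 21  (via Dunly)
Shortest route: Hale–Quorn–Dunly–Yarm = 21 min.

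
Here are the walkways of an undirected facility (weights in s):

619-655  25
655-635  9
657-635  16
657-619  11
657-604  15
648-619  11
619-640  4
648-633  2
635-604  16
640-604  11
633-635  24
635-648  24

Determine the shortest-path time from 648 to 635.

24 s

Candidate routes:
648 - 619 - 657 - 635: 11+11+16 = 38
648 - 633 - 635: 2+24 = 26
648 - 635: 24 = 24
The minimum is 24 s via 648 - 635.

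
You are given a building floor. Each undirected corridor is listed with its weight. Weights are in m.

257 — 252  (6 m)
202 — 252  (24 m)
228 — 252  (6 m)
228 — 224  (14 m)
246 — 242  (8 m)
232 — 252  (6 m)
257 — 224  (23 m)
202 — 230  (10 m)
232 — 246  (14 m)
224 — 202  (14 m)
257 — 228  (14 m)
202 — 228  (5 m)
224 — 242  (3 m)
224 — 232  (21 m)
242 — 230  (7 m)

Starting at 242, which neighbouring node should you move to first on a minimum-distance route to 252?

224

Compare a few routes:
242 - 224 - 228 - 252: 3+14+6 = 23
242 - 246 - 232 - 252: 8+14+6 = 28
Cheapest is 242 - 224 - 228 - 252 at 23 m.
So from 242 the first move is to 224.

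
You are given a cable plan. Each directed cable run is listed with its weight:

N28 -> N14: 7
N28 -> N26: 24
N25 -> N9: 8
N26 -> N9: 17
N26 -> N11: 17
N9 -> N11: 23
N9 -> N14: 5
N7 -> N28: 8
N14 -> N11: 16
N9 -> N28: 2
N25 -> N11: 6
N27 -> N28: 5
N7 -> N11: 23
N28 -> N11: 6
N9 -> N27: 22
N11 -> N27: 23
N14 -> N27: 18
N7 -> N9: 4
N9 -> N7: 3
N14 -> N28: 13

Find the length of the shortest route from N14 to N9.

54

Enumerating some paths:
N14 - N28 - N26 - N9: 13+24+17 = 54
N14 - N27 - N28 - N26 - N9: 18+5+24+17 = 64
The minimum is 54 via N14 - N28 - N26 - N9.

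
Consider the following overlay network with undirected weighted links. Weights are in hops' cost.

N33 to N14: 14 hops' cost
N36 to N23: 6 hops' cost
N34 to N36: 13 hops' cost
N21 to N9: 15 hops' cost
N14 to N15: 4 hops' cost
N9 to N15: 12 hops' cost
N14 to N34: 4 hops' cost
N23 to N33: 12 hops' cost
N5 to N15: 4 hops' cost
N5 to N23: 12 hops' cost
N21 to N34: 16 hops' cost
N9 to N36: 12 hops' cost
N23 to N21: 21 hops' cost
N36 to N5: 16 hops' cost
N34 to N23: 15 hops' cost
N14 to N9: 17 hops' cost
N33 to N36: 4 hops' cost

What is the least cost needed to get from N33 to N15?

18 hops' cost

Enumerating some paths:
N33 - N14 - N15: 14+4 = 18
N33 - N36 - N34 - N14 - N15: 4+13+4+4 = 25
N33 - N36 - N5 - N15: 4+16+4 = 24
The minimum is 18 hops' cost via N33 - N14 - N15.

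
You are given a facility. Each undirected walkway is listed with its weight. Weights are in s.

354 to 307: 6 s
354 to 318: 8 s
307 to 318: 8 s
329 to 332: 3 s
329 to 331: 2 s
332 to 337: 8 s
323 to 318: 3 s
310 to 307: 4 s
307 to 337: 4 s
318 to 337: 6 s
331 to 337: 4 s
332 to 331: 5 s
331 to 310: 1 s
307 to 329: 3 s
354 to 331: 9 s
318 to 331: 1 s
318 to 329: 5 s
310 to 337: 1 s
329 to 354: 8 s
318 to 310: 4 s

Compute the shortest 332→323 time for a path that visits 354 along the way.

Shortest 332→354: 332 → 329 → 354 = 11
Best 354 to 323: 354 → 318 → 323 costing 11
Total via 354: 11 + 11 = 22 s.

22 s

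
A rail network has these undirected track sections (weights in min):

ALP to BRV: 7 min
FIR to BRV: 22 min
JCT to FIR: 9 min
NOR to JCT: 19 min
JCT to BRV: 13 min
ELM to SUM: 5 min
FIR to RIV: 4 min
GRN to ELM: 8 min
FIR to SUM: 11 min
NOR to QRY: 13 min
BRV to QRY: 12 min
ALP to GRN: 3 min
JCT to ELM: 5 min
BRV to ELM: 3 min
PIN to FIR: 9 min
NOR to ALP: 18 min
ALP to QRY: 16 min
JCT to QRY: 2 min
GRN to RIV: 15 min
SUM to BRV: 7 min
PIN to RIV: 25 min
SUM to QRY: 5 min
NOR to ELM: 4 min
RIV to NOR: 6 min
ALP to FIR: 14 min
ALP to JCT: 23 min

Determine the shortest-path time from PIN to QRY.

Compare a few routes:
PIN - FIR - RIV - NOR - ELM - JCT - QRY: 9+4+6+4+5+2 = 30
PIN - FIR - JCT - QRY: 9+9+2 = 20
PIN - FIR - SUM - QRY: 9+11+5 = 25
Cheapest is PIN - FIR - JCT - QRY at 20 min.

20 min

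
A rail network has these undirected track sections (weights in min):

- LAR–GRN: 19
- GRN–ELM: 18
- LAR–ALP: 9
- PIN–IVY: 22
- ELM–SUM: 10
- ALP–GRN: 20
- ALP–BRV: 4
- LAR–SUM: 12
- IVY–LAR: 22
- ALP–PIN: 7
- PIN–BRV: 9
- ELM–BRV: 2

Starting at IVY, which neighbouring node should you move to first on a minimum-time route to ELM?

PIN

Compare a few routes:
IVY → PIN → BRV → ELM: 22+9+2 = 33
IVY → PIN → ALP → BRV → ELM: 22+7+4+2 = 35
IVY → LAR → ALP → BRV → ELM: 22+9+4+2 = 37
Cheapest is IVY → PIN → BRV → ELM at 33 min.
So from IVY the first move is to PIN.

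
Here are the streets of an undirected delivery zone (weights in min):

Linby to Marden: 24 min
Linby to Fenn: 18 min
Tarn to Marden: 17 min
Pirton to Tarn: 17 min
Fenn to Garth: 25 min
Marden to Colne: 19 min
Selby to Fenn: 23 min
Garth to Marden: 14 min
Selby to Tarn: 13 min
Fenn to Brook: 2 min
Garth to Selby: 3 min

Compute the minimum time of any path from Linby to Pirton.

58 min

Candidate routes:
Linby → Marden → Tarn → Pirton: 24+17+17 = 58
Linby → Fenn → Selby → Tarn → Pirton: 18+23+13+17 = 71
The minimum is 58 min via Linby → Marden → Tarn → Pirton.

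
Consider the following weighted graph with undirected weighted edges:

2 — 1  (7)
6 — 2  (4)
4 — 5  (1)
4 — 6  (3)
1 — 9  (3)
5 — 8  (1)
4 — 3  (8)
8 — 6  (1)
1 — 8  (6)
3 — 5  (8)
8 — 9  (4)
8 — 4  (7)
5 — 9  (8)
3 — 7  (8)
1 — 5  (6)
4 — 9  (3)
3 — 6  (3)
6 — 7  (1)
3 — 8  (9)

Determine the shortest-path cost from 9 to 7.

Settle nodes by increasing distance from 9:
9: 0
1: 3  (via 9)
4: 3  (via 9)
5: 4  (via 4)
8: 4  (via 9)
6: 5  (via 8)
7: 6  (via 6)
Shortest route: 9 → 8 → 6 → 7 = 6.

6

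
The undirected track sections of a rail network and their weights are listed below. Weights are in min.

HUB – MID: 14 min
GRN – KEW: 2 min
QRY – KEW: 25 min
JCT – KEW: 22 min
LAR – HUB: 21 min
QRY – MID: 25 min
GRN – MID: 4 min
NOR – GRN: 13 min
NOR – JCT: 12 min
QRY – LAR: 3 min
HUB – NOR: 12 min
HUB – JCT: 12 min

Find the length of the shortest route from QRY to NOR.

36 min

Compare a few routes:
QRY → LAR → HUB → NOR: 3+21+12 = 36
QRY → KEW → GRN → NOR: 25+2+13 = 40
The minimum is 36 min via QRY → LAR → HUB → NOR.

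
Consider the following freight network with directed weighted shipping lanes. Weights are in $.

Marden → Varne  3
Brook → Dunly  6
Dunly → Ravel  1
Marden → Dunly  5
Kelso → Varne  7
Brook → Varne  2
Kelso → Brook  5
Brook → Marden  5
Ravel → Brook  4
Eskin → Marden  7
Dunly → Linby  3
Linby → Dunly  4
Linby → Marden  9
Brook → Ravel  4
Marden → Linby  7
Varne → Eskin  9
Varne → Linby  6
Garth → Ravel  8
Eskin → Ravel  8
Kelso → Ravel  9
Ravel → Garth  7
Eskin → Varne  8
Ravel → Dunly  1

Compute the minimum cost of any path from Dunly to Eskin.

$16

Enumerating some paths:
Dunly → Ravel → Brook → Marden → Varne → Eskin: 1+4+5+3+9 = 22
Dunly → Ravel → Brook → Varne → Eskin: 1+4+2+9 = 16
The minimum is $16 via Dunly → Ravel → Brook → Varne → Eskin.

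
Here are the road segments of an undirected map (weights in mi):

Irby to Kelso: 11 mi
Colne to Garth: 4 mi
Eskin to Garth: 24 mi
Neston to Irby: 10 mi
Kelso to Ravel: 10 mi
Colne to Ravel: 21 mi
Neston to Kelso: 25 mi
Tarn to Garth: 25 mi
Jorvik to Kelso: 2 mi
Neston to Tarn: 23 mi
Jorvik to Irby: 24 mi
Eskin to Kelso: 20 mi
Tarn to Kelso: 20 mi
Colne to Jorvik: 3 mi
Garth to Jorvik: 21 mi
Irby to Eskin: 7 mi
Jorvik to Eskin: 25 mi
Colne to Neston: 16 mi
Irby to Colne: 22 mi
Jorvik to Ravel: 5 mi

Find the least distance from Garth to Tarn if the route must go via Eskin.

62 mi

Shortest Garth→Eskin: Garth → Eskin = 24
Best Eskin to Tarn: Eskin → Irby → Kelso → Tarn costing 38
Total via Eskin: 24 + 38 = 62 mi.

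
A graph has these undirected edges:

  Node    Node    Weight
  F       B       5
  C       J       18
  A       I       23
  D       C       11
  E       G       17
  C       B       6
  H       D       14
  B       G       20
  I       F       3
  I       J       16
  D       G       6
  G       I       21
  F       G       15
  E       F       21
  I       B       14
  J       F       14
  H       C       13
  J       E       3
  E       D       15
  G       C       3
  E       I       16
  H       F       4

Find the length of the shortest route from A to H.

30

Candidate routes:
A → I → F → H: 23+3+4 = 30
A → I → B → F → H: 23+14+5+4 = 46
The minimum is 30 via A → I → F → H.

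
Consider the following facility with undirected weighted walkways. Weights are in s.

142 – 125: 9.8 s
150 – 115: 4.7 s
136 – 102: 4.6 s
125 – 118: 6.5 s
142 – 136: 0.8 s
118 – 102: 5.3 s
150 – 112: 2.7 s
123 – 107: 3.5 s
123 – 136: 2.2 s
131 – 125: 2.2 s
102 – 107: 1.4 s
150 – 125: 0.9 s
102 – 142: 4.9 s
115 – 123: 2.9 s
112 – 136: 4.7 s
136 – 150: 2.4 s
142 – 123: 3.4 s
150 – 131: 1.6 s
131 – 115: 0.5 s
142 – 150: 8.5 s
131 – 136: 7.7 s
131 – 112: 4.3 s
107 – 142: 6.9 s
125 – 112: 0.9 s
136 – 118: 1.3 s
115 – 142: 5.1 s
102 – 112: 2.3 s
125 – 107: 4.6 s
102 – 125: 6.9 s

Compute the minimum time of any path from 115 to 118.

Settle nodes by increasing distance from 115:
115: 0
131: 0.5  (via 115)
150: 2.1  (via 131)
125: 2.7  (via 131)
123: 2.9  (via 115)
112: 3.6  (via 125)
136: 4.5  (via 150)
142: 5.1  (via 115)
118: 5.8  (via 136)
Shortest route: 115–131–150–136–118 = 5.8 s.

5.8 s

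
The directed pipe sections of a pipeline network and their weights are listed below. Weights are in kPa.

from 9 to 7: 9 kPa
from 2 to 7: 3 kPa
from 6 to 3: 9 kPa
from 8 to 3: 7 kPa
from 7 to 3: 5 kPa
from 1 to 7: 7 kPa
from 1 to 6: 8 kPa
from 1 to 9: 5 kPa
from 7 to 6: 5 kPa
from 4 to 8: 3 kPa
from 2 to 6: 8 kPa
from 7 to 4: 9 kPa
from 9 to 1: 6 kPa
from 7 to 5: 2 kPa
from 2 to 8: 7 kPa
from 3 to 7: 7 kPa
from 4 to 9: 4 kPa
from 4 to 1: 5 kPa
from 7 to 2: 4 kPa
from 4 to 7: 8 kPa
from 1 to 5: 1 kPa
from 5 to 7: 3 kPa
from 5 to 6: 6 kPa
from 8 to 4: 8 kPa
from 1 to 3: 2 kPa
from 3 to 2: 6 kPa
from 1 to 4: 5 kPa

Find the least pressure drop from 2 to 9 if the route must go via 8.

19 kPa

Best 2 to 8: 2–8 costing 7
Best 8 to 9: 8–4–9 costing 12
Total via 8: 7 + 12 = 19 kPa.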